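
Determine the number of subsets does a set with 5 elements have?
Each element can be included or excluded: 2^5 = 32.

Answer: 32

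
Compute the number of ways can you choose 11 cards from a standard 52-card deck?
60,403,728,840

Working:
C(52,11) = 60,403,728,840.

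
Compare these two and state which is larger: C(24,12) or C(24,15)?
C(24,12)=2,704,156, C(24,15)=1,307,504.

Answer: C(24,12)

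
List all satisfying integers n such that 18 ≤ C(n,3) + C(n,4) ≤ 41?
6

Explanation: C(5,3)+C(5,4)=15; C(6,3)+C(6,4)=35; C(7,3)+C(7,4)=70. So valid n = 6.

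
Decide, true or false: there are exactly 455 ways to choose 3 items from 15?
True

Working:
C(15,3) = 455.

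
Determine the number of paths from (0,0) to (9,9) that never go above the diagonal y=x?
4,862

Explanation: Counted by the Catalan number C_9: C_9 = C(18,9)/(9+1) = 48,620/10 = 4,862.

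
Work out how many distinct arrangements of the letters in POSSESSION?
75,600

Working:
Word has 10 letters (P=1, O=2, S=4, E=1, I=1, N=1). Arrangements: 10!/Π(k!) = 75,600.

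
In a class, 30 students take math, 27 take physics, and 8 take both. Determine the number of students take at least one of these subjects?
|A∪B| = |A|+|B|-|A∩B| = 30+27-8 = 49.

Answer: 49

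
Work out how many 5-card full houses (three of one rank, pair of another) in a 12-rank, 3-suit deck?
Triple rank: 12. Triple suits: C(3,3)=1. Pair rank: 11. Pair suits: C(3,2)=3. Total: 396.
Final answer: 396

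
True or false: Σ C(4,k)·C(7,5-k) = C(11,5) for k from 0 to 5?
True

Vandermonde's identity gives C(11,5) = 462; RHS C(11,5) = 462.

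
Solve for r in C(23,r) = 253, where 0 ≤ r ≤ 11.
C(23,r) is increasing for 0 ≤ r ≤ 11. Stepping up (C(23,r+1) = C(23,r)·(23−r)/(r+1)): C(23,1) = 23, C(23,2) = 253 ✓. So r = 2.

Answer: 2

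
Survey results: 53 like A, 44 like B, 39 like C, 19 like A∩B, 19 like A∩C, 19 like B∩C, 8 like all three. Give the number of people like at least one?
87

Reasoning: |A∪B∪C| = 53+44+39-19-19-19+8 = 87.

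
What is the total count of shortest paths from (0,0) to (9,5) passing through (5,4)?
630

Working:
To (5,4): C(9,5)=126. From there: C(5,4)=5. Total: 630.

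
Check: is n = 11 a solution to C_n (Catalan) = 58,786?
Yes

Solution: C_11 = C(22,11)/(11+1) = 705,432/12 = 58,786, which equals 58,786.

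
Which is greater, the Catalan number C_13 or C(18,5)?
C_13 = C(26,13)/(13+1) = 10,400,600/14 = 742,900; C(18,5) = 8,568.
Final answer: C_13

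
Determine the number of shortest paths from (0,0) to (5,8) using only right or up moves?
1,287

Reasoning: Choose 5 rights from 13 moves: C(13,5) = 1,287.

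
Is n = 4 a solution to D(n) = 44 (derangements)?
D(4) = (4-1)·[D(3) + D(2)] = 3·[2 + 1] = 9, which does not equal 44.
Final answer: No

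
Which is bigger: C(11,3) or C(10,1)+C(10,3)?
C(11,3)

Working:
C(11,3)=165; C(10,1)+C(10,3)=10+120=130.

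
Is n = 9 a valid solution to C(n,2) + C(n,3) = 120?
Yes

C(9,2) + C(9,3) = 36 + 84 = 120, which equals 120.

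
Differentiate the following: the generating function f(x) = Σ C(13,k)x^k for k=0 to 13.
Σ k·C(13,k)x^(k-1) for k=1 to 13

Solution: Term-by-term differentiation gives Σ k·C(13,k)x^{k-1} for k=1 to 13.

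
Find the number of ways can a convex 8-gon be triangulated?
132

Working:
Using the Catalan number formula: C_n = C(2n, n) / (n+1)
C_6 = C(12, 6) / (6+1)
     = 924 / 7
     = 132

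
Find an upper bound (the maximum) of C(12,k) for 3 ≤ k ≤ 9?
924

Solution: C(12,k) is maximised at the centre of the row: C(12,6) = 924.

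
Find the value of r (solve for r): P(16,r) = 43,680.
4

Explanation: P(16,r) = 16·15·…·(16−r+1), a product of r factors. Multiplying down from 16: 16 = 16; 16·15 = 240; 16·15·14 = 3,360; 16·15·14·13 = 43,680 ✓ (4 factors). So r = 4.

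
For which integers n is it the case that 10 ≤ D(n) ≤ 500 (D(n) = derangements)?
5, 6

Reasoning: Using D(n) = (n−1)[D(n−1) + D(n−2)] with D(1)=0, D(2)=1: D(4)=9; D(5)=44; D(6)=265; D(7)=1,854. So valid n = 5, 6.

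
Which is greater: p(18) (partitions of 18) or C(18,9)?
C(18,9)

Working:
Pentagonal recurrence p(n) = p(n−1) + p(n−2) − p(n−5) − p(n−7) + …: p(18) = p(17) + p(16) − p(13) − p(11) + p(6) + p(3) = 297 + 231 − 101 − 56 + 11 + 3 = 385; C(18,9) = 48,620.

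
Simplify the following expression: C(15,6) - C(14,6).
2,002

Working:
C(15,6) - C(14,6) = C(14,5) = 2,002.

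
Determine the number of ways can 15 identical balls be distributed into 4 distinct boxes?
816

Explanation: C(15+4-1, 4-1) = C(18, 3) = 816.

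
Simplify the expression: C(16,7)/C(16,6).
10/7

C(n,k+1)/C(n,k) = (n−k)/(k+1). Here (16−6)/(6+1) = 10/7 = 10/7.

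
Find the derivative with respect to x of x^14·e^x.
(14x^13 + x^14)e^x

Solution: Product rule: d/dx[x^14]·e^x + x^14·d/dx[e^x] = 14x^{13}e^x + x^14e^x.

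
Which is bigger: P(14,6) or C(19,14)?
P(14,6)

Reasoning: P(14,6)=2,162,160, C(19,14)=11,628.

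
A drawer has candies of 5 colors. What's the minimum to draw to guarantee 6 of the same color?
26

Solution: Worst case: 5 of each = 25. One more: 26.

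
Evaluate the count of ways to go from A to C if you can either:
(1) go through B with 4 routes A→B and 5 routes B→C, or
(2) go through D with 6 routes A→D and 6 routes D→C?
56

Working:
Route via B: 4×5=20. Route via D: 6×6=36. Total: 56.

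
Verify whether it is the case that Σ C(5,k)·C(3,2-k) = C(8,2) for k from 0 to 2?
True

Explanation: Vandermonde's identity gives C(8,2) = 28; RHS C(8,2) = 28.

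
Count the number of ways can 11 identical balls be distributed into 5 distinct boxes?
1,365

Reasoning: C(11+5-1, 5-1) = C(15, 4) = 1,365.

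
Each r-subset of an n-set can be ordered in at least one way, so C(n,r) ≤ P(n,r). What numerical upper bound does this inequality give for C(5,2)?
20

Reasoning: P(5,2) = 5·4 = 20, so C(5,2) ≤ 20. (The bound is loose by a factor of 2! = 2: C(5,2) = 20/2 = 10.)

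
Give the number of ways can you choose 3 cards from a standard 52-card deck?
22,100

C(52,3) = 22,100.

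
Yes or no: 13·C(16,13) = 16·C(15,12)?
Yes

Solution: Absorption identity k·C(n,k) = n·C(n-1,k-1). LHS = 13·560 = 7,280; RHS = 16·455 = 7,280.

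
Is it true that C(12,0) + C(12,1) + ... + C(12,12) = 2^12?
True

Working:
Binomial theorem with x = y = 1: Σ C(12,i) = (1+1)^12 = 2^12 = 4,096. The statement holds.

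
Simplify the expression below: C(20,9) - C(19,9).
C(20,9) - C(19,9) = C(19,8) = 75,582.
Final answer: 75,582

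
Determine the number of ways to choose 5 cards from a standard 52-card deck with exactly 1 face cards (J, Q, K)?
1,096,680

Reasoning: 12 face cards and 40 non-face cards: C(12,1) × C(40,4) = 12 × 91,390 = 1,096,680.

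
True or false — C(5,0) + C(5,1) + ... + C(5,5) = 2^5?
True

Binomial theorem with x = y = 1: Σ C(5,i) = (1+1)^5 = 2^5 = 32. The statement holds.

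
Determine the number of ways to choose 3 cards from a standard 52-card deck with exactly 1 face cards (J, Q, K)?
12 face cards and 40 non-face cards: C(12,1) × C(40,2) = 12 × 780 = 9,360.
Final answer: 9,360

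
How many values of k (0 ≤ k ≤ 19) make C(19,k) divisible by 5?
0
Checking C(19,k) mod 5 for k = 0..19: none are divisible by 5. Count = 0.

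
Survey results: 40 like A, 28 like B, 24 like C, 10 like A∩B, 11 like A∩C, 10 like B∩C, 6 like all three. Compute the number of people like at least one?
|A∪B∪C| = 40+28+24-10-11-10+6 = 67.

Answer: 67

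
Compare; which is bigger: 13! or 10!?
13!=6,227,020,800, 10!=3,628,800. 13! > 10!.
Final answer: 13!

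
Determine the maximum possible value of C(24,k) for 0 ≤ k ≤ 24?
Maximum at k = 12: C(24,12) = 2,704,156.

Answer: 2,704,156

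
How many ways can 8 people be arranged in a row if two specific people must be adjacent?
Treat pair as unit: (8-1)! arrangements × 2 internal orders = 10,080.

Answer: 10,080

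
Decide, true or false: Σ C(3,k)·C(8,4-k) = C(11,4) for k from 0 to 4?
True

Vandermonde's identity gives C(11,4) = 330; RHS C(11,4) = 330.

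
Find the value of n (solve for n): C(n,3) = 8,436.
38
C(n,3) = n(n−1)(n−2)/3! is increasing in n, and n(n−1)(n−2) = 3!·8,436 = 50,616 ≈ (n−1)^3 gives n ≈ 38.0. Check: C(36,3) = 7,140, C(37,3) = 7,770, C(38,3) = 8,436 ✓. So n = 38.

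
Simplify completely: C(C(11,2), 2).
C(11,2) = 55, then C(55, 2) = 1,485.
Final answer: 1,485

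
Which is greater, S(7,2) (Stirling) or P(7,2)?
S(7,2)

Explanation: S(7,2) = 2·S(6,2) + S(6,1) = 2·31 + 1 = 63; P(7,2) = 42.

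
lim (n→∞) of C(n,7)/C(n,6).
∞

Explanation: C(n,7)/C(n,6) = (n-6)/7 → ∞ as n → ∞.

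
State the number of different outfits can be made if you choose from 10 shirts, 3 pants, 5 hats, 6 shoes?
By the multiplication principle: 10 × 3 × 5 × 6 = 900.

Answer: 900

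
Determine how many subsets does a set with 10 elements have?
1,024

Working:
Each element can be included or excluded: 2^10 = 1,024.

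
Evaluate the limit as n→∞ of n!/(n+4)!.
0

Reasoning: n!/(n+4)! = 1/[(n+1)(n+2)···(n+4)] → 0 as n → ∞.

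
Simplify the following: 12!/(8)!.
11,880

Solution: This equals 12×11×...×9 = 11,880.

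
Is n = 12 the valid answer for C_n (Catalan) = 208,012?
C_12 = C(24,12)/(12+1) = 2,704,156/13 = 208,012, which equals 208,012.
Final answer: Yes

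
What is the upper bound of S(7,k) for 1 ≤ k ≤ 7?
Row S(7,k) for k = 1..7 (via S(n,k) = k·S(n−1,k) + S(n−1,k−1)): 1, 63, 301, 350, 140, 21, 1. The row is unimodal; maximum at k = 4: 350.

Answer: 350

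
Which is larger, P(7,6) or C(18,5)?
C(18,5)

Solution: P(7,6)=5,040, C(18,5)=8,568.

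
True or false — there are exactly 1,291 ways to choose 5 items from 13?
False
C(13,5) = 1,287 ≠ 1291.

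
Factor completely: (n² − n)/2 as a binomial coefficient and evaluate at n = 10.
C(n,2); C(10,2) = 45

Working:
(n² − n)/2 = n(n−1)/2 = C(n,2). At n = 10: C(10,2) = 45.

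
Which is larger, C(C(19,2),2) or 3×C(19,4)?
C(C(19,2),2)
C(C(19,2),2)=14,535, 3×C(19,4)=11,628.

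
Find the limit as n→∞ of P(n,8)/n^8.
1

Explanation: P(n,8) = n(n-1)···(n-7) ≈ n^8 for large n. Limit = 1.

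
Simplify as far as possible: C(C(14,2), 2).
4,095

C(14,2) = 91, then C(91, 2) = 4,095.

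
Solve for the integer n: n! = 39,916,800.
11

Explanation: n! is strictly increasing. 9! = 362,880, 10! = 3,628,800, 11! = 39,916,800 ✓. So n = 11.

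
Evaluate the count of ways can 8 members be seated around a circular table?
5,040

Explanation: Circular arrangements: (8-1)! = 5,040.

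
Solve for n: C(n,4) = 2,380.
17

Working:
C(n,4) = n(n−1)(n−2)(n−3)/4! is increasing in n, and n(n−1)(n−2)(n−3) = 4!·2,380 = 57,120 ≈ (n−1.5)^4 gives n ≈ 17.0. Check: C(15,4) = 1,365, C(16,4) = 1,820, C(17,4) = 2,380 ✓. So n = 17.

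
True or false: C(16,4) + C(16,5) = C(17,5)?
True

Reasoning: Pascal's identity C(n,k) + C(n,k+1) = C(n+1,k+1): 1,820 + 4,368 = 6,188 = C(17,5).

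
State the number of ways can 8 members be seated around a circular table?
5,040

Reasoning: Circular arrangements: (8-1)! = 5,040.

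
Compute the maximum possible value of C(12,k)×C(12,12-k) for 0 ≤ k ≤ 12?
853,776
C(12,k)·C(12,12-k) = C(12,k)², maximised at the centre k = 6: C(12,6)² = 853,776.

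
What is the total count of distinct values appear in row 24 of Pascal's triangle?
13

Solution: Row 24 has entries C(24,0)..C(24,24); by symmetry C(24,k)=C(24,24-k), giving 13 distinct values.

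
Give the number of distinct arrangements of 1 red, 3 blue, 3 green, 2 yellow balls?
5,040

Solution: Multinomial: 9!/(1! × 3! × 3! × 2!) = 5,040.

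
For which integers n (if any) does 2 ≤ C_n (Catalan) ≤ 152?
2, 3, 4, 5, 6
C_1=1; C_2=2; C_3=5; C_4=14; C_5=42; C_6=132; C_7=429. So valid n = 2, 3, 4, 5, 6.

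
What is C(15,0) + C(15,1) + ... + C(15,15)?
Sum of binomial coefficients = 2^15 = 32,768.

Answer: 32,768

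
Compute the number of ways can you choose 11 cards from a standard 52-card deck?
60,403,728,840

Working:
C(52,11) = 60,403,728,840.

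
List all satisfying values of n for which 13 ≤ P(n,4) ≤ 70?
4

Explanation: P(3,4)=0; P(4,4)=24; P(5,4)=120. So valid n = 4.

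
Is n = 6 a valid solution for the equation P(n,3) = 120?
Yes

Explanation: P(6,3) = 6·5·4 = 120, which equals 120.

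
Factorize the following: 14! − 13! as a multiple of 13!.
14! − 13! = 14·13! − 13! = (14 − 1)·13! = 13 × 13! = 80,951,270,400.

Answer: 13 × 13! = 80,951,270,400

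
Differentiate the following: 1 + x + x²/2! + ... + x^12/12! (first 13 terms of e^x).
1 + x + x²/2! + ... + x^11/11!

Explanation: Differentiating term by term gives the first 12 terms of e^x.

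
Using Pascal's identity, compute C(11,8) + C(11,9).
220
C(11,8) + C(11,9) = C(12,9) = 220.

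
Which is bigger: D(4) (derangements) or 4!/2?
D(4) = (4-1)·[D(3) + D(2)] = 3·[2 + 1] = 9; 4!/2 = 24/2 = 12.

Answer: 4!/2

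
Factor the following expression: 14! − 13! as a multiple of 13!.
13 × 13! = 80,951,270,400

Explanation: 14! − 13! = 14·13! − 13! = (14 − 1)·13! = 13 × 13! = 80,951,270,400.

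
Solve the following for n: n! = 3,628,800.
10

Working:
n! is strictly increasing. 8! = 40,320, 9! = 362,880, 10! = 3,628,800 ✓. So n = 10.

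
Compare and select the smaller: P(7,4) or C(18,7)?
P(7,4)

Solution: P(7,4)=840, C(18,7)=31,824.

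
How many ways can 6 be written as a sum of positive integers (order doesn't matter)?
Pentagonal recurrence p(n) = p(n−1) + p(n−2) − p(n−5) − p(n−7) + …: p(6) = p(5) + p(4) − p(1) = 7 + 5 − 1 = 11.
Final answer: 11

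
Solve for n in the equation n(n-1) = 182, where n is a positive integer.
14

Solution: n² − n − 182 = 0, so n = (1 ± √(1 + 4·182))/2 = (1 ± √729)/2 = (1 ± 27)/2, i.e. n = 14 or n = -13. Taking the positive root, n = 14 (check: 14×13 = 182).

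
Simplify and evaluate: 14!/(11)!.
This equals 14×13×12 = 2,184.

Answer: 2,184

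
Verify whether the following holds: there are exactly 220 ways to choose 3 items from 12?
C(12,3) = 220.

Answer: True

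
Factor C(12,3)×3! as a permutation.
P(12,3)
C(12,3)×3! = [12!/(3!(9)!)]×3! = 12!/(9)! = P(12,3) = 1,320.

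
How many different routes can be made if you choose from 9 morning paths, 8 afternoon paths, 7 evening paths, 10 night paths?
5,040

Reasoning: By the multiplication principle: 9 × 8 × 7 × 10 = 5,040.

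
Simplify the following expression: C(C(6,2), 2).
C(6,2) = 15, then C(15, 2) = 105.
Final answer: 105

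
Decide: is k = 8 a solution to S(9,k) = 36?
Yes

Working:
S(9,8) = 8·S(8,8) + S(8,7) = 8·1 + 28 = 36, which equals 36.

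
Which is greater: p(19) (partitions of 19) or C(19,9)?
C(19,9)

Solution: Pentagonal recurrence p(n) = p(n−1) + p(n−2) − p(n−5) − p(n−7) + …: p(19) = p(18) + p(17) − p(14) − p(12) + p(7) + p(4) = 385 + 297 − 135 − 77 + 15 + 5 = 490; C(19,9) = 92,378.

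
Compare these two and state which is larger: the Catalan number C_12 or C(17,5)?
C_12

Explanation: C_12 = C(24,12)/(12+1) = 2,704,156/13 = 208,012; C(17,5) = 6,188.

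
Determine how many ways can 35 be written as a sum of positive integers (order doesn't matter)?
14,883

Explanation: Pentagonal recurrence p(n) = p(n−1) + p(n−2) − p(n−5) − p(n−7) + …: p(35) = p(34) + p(33) − p(30) − p(28) + p(23) + p(20) − p(13) − p(9) + p(0) = 12,310 + 10,143 − 5,604 − 3,718 + 1,255 + 627 − 101 − 30 + 1 = 14,883.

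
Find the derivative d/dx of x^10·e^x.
(10x^9 + x^10)e^x

Product rule: d/dx[x^10]·e^x + x^10·d/dx[e^x] = 10x^{9}e^x + x^10e^x.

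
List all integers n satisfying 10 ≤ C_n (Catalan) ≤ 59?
4, 5

Explanation: C_3=5; C_4=14; C_5=42; C_6=132. So valid n = 4, 5.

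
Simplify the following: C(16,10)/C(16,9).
7/10
C(n,k+1)/C(n,k) = (n−k)/(k+1). Here (16−9)/(9+1) = 7/10 = 7/10.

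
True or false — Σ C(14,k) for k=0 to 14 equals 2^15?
False

Solution: Binomial theorem: Σ C(14,k) = (1+1)^14 = 2^14 = 16,384; RHS 2^15 = 32,768.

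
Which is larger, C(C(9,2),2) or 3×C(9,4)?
C(C(9,2),2)

Solution: C(C(9,2),2)=630, 3×C(9,4)=378.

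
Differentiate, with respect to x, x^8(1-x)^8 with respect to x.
8x^7(1-x)^8 - 8x^8(1-x)^7

Working:
Product rule: 8x^{7}(1-x)^{8} + x^8·(-8)(1-x)^{7}.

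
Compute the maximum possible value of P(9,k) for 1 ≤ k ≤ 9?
362,880

Explanation: P(9,k) increases in k, so maximum at k = 9: 9! = 362,880.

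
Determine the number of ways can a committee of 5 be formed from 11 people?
462

C(11,5) = 11! / (5! × (11-5)!)
         = 11! / (5! × 6!)
         = 462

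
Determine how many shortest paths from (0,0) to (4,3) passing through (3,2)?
20

Explanation: To (3,2): C(5,3)=10. From there: C(2,1)=2. Total: 20.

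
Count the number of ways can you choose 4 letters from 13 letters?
715

Reasoning: C(13,4) = 13! / (4! × (13-4)!)
         = 13! / (4! × 9!)
         = 715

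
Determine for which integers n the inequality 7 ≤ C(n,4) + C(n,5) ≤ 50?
C(5,4)+C(5,5)=6; C(6,4)+C(6,5)=21; C(7,4)+C(7,5)=56. So valid n = 6.
Final answer: 6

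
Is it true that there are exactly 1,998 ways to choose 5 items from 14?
False
C(14,5) = 2,002 ≠ 1998.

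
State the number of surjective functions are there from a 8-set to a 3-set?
5,796

Working:
Onto functions = 3! × S(8,3)
First compute S(8,3) via recurrence:
Using the Stirling recurrence: S(n,k) = k·S(n-1,k) + S(n-1,k-1)
S(8,3) = 3·S(7,3) + S(7,2)
         = 3·301 + 63
         = 903 + 63
         = 966
Then: 6 × 966 = 5,796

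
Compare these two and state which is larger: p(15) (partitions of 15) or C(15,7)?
C(15,7)
Pentagonal recurrence p(n) = p(n−1) + p(n−2) − p(n−5) − p(n−7) + …: p(15) = p(14) + p(13) − p(10) − p(8) + p(3) + p(0) = 135 + 101 − 42 − 22 + 3 + 1 = 176; C(15,7) = 6,435.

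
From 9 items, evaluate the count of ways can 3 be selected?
84

Explanation: C(9,3) = 9! / (3! × (9-3)!)
         = 9! / (3! × 6!)
         = 84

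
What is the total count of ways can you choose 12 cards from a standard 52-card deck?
206,379,406,870

Reasoning: C(52,12) = 206,379,406,870.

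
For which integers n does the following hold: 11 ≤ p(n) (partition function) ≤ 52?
6, 7, 8, 9, 10

Tabulating p(n) via p(n) = p(n−1) + p(n−2) − p(n−5) − p(n−7) + …: p(5)=7; p(6)=11; p(7)=15; p(8)=22; p(9)=30; p(10)=42; p(11)=56. So valid n = 6, 7, 8, 9, 10.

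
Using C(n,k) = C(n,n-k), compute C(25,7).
480,700

C(25,7) = C(25,18) = 480,700.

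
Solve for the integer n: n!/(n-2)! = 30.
6

Explanation: n!/(n-2)! = n×(n-1), a product of 2 consecutive integers ≈ (n−0.5)^2. 30^(1/2) + 0.5 ≈ 6.0; check n = 6: 6×5 = 30 ✓. So n = 6.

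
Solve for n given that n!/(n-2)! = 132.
n!/(n-2)! = n×(n-1), a product of 2 consecutive integers ≈ (n−0.5)^2. 132^(1/2) + 0.5 ≈ 12.0; check n = 12: 12×11 = 132 ✓. So n = 12.
Final answer: 12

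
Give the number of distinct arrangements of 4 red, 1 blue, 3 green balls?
Multinomial: 8!/(4! × 1! × 3!) = 280.
Final answer: 280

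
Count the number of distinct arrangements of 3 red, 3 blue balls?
20

Working:
Multinomial: 6!/(3! × 3!) = 20.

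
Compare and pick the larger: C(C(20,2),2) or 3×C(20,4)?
C(C(20,2),2)

Working:
C(C(20,2),2)=17,955, 3×C(20,4)=14,535.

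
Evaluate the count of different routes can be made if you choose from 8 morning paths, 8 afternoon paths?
64

Solution: By the multiplication principle: 8 × 8 = 64.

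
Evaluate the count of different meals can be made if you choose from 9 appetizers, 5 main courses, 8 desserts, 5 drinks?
1,800

By the multiplication principle: 9 × 5 × 8 × 5 = 1,800.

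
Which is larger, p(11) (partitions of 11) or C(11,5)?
C(11,5)

Pentagonal recurrence p(n) = p(n−1) + p(n−2) − p(n−5) − p(n−7) + …: p(11) = p(10) + p(9) − p(6) − p(4) = 42 + 30 − 11 − 5 = 56; C(11,5) = 462.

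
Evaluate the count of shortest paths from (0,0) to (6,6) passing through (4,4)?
420
To (4,4): C(8,4)=70. From there: C(4,2)=6. Total: 420.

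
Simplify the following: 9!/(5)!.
3,024
This equals 9×8×...×6 = 3,024.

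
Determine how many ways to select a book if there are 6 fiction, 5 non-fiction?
11

By the addition principle: 6 + 5 = 11.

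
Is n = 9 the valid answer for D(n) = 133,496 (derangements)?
Yes

Reasoning: D(9) = (9-1)·[D(8) + D(7)] = 8·[14,833 + 1,854] = 133,496, which equals 133,496.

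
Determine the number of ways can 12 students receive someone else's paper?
176,214,841

Solution: Using D(n) = (n-1)[D(n-1) + D(n-2)]:
D(12) = (12-1) × [D(11) + D(10)]
      = 11 × [14684570 + 1334961]
      = 11 × 16019531
      = 176,214,841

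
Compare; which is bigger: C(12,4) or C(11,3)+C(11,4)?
Equal
By Pascal's identity: C(12,4) = C(11,3)+C(11,4) = 495. Equal.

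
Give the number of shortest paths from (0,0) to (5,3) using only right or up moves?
56

Choose 5 rights from 8 moves: C(8,5) = 56.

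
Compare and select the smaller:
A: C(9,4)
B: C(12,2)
B
A=C(9,4)=126, B=C(12,2)=66.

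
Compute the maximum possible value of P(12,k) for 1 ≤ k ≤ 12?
P(12,k) increases in k, so maximum at k = 12: 12! = 479,001,600.
Final answer: 479,001,600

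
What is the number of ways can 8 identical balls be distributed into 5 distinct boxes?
495

Reasoning: C(8+5-1, 5-1) = C(12, 4) = 495.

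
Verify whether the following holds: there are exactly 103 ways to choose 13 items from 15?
False

Solution: C(15,13) = 105 ≠ 103.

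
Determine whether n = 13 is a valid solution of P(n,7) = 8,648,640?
Yes

Solution: P(13,7) = 13·12·11·10·9·8·7 = 8,648,640, which equals 8,648,640.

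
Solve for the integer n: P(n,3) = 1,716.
13

P(n,3) = n(n−1)(n−2) is increasing in n; n(n−1)(n−2) ≈ (n−1)^3 = 1,716 gives n ≈ 13.0. Check: P(11,3) = 990, P(12,3) = 1,320, P(13,3) = 1,716 ✓. So n = 13.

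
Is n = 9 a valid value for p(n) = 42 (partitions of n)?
No

Pentagonal recurrence p(n) = p(n−1) + p(n−2) − p(n−5) − p(n−7) + …: p(9) = p(8) + p(7) − p(4) − p(2) = 22 + 15 − 5 − 2 = 30, which does not equal 42.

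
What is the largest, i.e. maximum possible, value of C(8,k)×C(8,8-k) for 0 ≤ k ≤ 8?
C(8,k)·C(8,8-k) = C(8,k)², maximised at the centre k = 4: C(8,4)² = 4,900.
Final answer: 4,900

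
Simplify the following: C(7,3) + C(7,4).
70

Solution: By Pascal's identity: C(8,4) = 70.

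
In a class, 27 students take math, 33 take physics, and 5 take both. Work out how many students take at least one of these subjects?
55
|A∪B| = |A|+|B|-|A∩B| = 27+33-5 = 55.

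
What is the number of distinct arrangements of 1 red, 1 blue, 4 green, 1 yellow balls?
210
Multinomial: 7!/(1! × 1! × 4! × 1!) = 210.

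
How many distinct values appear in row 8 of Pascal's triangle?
5

Working:
Row 8 has entries C(8,0)..C(8,8); by symmetry C(8,k)=C(8,8-k), giving 5 distinct values.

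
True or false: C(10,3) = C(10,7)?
C(10,3) = C(10,10-3) by the symmetry property; both equal 120.

Answer: True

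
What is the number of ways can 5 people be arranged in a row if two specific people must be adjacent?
48

Treat pair as unit: (5-1)! arrangements × 2 internal orders = 48.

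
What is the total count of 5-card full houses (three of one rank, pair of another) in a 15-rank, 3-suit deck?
Triple rank: 15. Triple suits: C(3,3)=1. Pair rank: 14. Pair suits: C(3,2)=3. Total: 630.

Answer: 630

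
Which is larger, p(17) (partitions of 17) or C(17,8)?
C(17,8)

Solution: Pentagonal recurrence p(n) = p(n−1) + p(n−2) − p(n−5) − p(n−7) + …: p(17) = p(16) + p(15) − p(12) − p(10) + p(5) + p(2) = 231 + 176 − 77 − 42 + 7 + 2 = 297; C(17,8) = 24,310.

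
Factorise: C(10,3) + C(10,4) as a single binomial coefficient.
C(11,4)

Working:
By Pascal's identity: C(10,3) + C(10,4) = C(11,4) = 330.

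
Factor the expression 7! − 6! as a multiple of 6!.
6 × 6! = 4,320

7! − 6! = 7·6! − 6! = (7 − 1)·6! = 6 × 6! = 4,320.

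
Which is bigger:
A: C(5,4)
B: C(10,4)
A=C(5,4)=5, B=C(10,4)=210.

Answer: B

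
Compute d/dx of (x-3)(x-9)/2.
(2x - 12)/2

d/dx[(x-3)(x-9)] = (x-9) + (x-3) = 2x - 12. Dividing by 2 gives (2x - 12)/2.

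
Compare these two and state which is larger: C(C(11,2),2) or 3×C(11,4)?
C(C(11,2),2)

Solution: C(C(11,2),2)=1,485, 3×C(11,4)=990.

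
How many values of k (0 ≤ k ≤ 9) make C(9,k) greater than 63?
Row 9 is unimodal and symmetric about k=9/2. C(9,2)=36 ≤ 63; C(9,3)=84 > 63; by symmetry C(9,k) > 63 for k = 3..6. That's 6 - 3 + 1 = 4 values.
Final answer: 4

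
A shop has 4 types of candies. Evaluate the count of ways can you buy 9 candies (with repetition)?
220

Working:
Stars and bars: C(9+4-1, 9) = C(12, 9) = 220.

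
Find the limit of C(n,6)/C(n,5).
C(n,6)/C(n,5) = (n-5)/6 → ∞ as n → ∞.
Final answer: ∞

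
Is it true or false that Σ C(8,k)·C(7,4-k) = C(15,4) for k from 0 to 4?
True

Reasoning: Vandermonde's identity gives C(15,4) = 1,365; RHS C(15,4) = 1,365.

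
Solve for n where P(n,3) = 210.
7

Explanation: P(n,3) = n(n−1)(n−2) is increasing in n; n(n−1)(n−2) ≈ (n−1)^3 = 210 gives n ≈ 6.9. Check: P(5,3) = 60, P(6,3) = 120, P(7,3) = 210 ✓. So n = 7.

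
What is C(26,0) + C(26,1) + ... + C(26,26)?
Sum of binomial coefficients = 2^26 = 67,108,864.

Answer: 67,108,864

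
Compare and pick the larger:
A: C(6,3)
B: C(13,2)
A=C(6,3)=20, B=C(13,2)=78.
Final answer: B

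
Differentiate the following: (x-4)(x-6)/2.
(2x - 10)/2

Reasoning: d/dx[(x-4)(x-6)] = (x-6) + (x-4) = 2x - 10. Dividing by 2 gives (2x - 10)/2.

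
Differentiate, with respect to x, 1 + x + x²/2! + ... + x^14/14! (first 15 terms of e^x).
1 + x + x²/2! + ... + x^13/13!

Differentiating term by term gives the first 14 terms of e^x.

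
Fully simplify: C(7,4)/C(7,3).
1

C(n,k+1)/C(n,k) = (n−k)/(k+1). Here (7−3)/(3+1) = 4/4 = 1.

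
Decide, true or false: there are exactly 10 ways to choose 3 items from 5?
True
C(5,3) = 10.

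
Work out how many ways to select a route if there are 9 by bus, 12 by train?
21

Explanation: By the addition principle: 9 + 12 = 21.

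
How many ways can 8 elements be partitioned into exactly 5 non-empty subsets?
1,050

Explanation: This equals S(8,5), the Stirling number of the 2nd kind.
Using the Stirling recurrence: S(n,k) = k·S(n-1,k) + S(n-1,k-1)
S(8,5) = 5·S(7,5) + S(7,4)
         = 5·140 + 350
         = 700 + 350
         = 1,050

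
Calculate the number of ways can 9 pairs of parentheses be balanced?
4,862

Solution: Using the Catalan number formula: C_n = C(2n, n) / (n+1)
C_9 = C(18, 9) / (9+1)
     = 48620 / 10
     = 4,862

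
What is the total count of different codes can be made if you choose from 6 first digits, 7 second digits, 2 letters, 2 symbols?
168

Reasoning: By the multiplication principle: 6 × 7 × 2 × 2 = 168.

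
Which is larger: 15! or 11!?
15!

Working:
15!=1,307,674,368,000, 11!=39,916,800. 15! > 11!.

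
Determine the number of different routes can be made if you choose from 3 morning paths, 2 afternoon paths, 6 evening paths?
36

Explanation: By the multiplication principle: 3 × 2 × 6 = 36.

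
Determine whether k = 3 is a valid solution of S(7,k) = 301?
S(7,3) = 3·S(6,3) + S(6,2) = 3·90 + 31 = 301, which equals 301.

Answer: Yes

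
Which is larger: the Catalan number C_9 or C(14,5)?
C_9 = C(18,9)/(9+1) = 48,620/10 = 4,862; C(14,5) = 2,002.
Final answer: C_9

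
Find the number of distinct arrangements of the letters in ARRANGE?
1,260

Solution: Word has 7 letters (A=2, R=2, N=1, G=1, E=1). Arrangements: 7!/Π(k!) = 1,260.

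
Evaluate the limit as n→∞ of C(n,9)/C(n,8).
∞
C(n,9)/C(n,8) = (n-8)/9 → ∞ as n → ∞.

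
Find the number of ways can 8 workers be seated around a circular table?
5,040

Solution: Circular arrangements: (8-1)! = 5,040.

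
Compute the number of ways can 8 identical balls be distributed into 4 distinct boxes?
C(8+4-1, 4-1) = C(11, 3) = 165.
Final answer: 165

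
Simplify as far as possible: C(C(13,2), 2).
3,003

Explanation: C(13,2) = 78, then C(78, 2) = 3,003.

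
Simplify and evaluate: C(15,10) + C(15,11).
By Pascal's identity: C(16,11) = 4,368.

Answer: 4,368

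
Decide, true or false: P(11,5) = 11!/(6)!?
True

Explanation: Permutation formula P(n,k) = n!/(n-k)!: 11!/6! = 39,916,800/720 = 55,440 = P(11,5). The statement holds.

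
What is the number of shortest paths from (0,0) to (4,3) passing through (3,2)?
20

To (3,2): C(5,3)=10. From there: C(2,1)=2. Total: 20.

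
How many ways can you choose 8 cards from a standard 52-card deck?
752,538,150

Solution: C(52,8) = 752,538,150.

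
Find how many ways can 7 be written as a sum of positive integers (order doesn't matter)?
Pentagonal recurrence p(n) = p(n−1) + p(n−2) − p(n−5) − p(n−7) + …: p(7) = p(6) + p(5) − p(2) − p(0) = 11 + 7 − 2 − 1 = 15.
Final answer: 15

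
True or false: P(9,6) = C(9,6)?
P(9,6) = 60,480 but C(9,6) = 84; they differ by a factor of 6! = 720, so the statement does not hold.

Answer: False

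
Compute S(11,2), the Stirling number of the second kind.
1,023
Using the Stirling recurrence: S(n,k) = k·S(n-1,k) + S(n-1,k-1)
S(11,2) = 2·S(10,2) + S(10,1)
         = 2·511 + 1
         = 1022 + 1
         = 1,023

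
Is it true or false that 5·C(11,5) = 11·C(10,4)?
True

Reasoning: Absorption identity k·C(n,k) = n·C(n-1,k-1). LHS = 5·462 = 2,310; RHS = 11·210 = 2,310.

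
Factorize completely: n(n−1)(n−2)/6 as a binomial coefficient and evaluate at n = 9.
C(n,3); C(9,3) = 84

Explanation: n(n−1)(n−2)/6 = n!/(3!(n−3)!) = C(n,3). At n = 9: C(9,3) = 84.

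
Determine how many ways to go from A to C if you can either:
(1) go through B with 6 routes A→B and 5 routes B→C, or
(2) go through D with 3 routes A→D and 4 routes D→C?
42

Working:
Route via B: 6×5=30. Route via D: 3×4=12. Total: 42.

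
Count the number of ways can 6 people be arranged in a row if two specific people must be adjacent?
Treat pair as unit: (6-1)! arrangements × 2 internal orders = 240.

Answer: 240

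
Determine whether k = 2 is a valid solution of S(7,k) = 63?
Yes

Solution: S(7,2) = 2·S(6,2) + S(6,1) = 2·31 + 1 = 63, which equals 63.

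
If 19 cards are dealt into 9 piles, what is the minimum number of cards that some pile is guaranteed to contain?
3
Pigeonhole: ⌈19/9⌉ = 3.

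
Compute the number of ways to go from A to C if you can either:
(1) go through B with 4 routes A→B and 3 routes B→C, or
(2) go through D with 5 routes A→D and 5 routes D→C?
37

Route via B: 4×3=12. Route via D: 5×5=25. Total: 37.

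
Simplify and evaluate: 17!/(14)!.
4,080
This equals 17×16×15 = 4,080.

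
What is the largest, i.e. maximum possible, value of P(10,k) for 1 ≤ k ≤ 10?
P(10,k) increases in k, so maximum at k = 10: 10! = 3,628,800.

Answer: 3,628,800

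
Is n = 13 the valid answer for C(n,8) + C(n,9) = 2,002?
Yes

Solution: C(13,8) + C(13,9) = 1,287 + 715 = 2,002, which equals 2,002.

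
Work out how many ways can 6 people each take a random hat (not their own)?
265

Working:
Using D(n) = (n-1)[D(n-1) + D(n-2)]:
D(6) = (6-1) × [D(5) + D(4)]
      = 5 × [44 + 9]
      = 5 × 53
      = 265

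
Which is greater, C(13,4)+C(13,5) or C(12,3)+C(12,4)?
C(13,4)+C(13,5)

Explanation: First=2,002, Second=715.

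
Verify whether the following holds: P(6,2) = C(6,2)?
P(6,2) = 30 but C(6,2) = 15; they differ by a factor of 2! = 2, so the statement does not hold.

Answer: False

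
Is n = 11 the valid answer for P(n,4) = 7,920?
Yes

P(11,4) = 11·10·9·8 = 7,920, which equals 7,920.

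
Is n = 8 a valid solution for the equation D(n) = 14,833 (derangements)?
D(8) = (8-1)·[D(7) + D(6)] = 7·[1,854 + 265] = 14,833, which equals 14,833.
Final answer: Yes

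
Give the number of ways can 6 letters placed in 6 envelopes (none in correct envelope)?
Using D(n) = (n-1)[D(n-1) + D(n-2)]:
D(6) = (6-1) × [D(5) + D(4)]
      = 5 × [44 + 9]
      = 5 × 53
      = 265

Answer: 265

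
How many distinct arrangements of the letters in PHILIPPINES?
1,108,800

Word has 11 letters (P=3, H=1, I=3, L=1, N=1, E=1, S=1). Arrangements: 11!/Π(k!) = 1,108,800.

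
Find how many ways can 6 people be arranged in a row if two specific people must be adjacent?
240

Treat pair as unit: (6-1)! arrangements × 2 internal orders = 240.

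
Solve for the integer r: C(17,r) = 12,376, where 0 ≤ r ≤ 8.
6

Reasoning: C(17,r) is increasing for 0 ≤ r ≤ 8. Stepping up (C(17,r+1) = C(17,r)·(17−r)/(r+1)): C(17,1) = 17, C(17,2) = 136, C(17,3) = 680, C(17,4) = 2,380, C(17,5) = 6,188, C(17,6) = 12,376 ✓. So r = 6.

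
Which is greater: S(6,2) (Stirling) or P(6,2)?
S(6,2) = 2·S(5,2) + S(5,1) = 2·15 + 1 = 31; P(6,2) = 30.
Final answer: S(6,2)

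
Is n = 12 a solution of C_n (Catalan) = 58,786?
C_12 = C(24,12)/(12+1) = 2,704,156/13 = 208,012, which does not equal 58,786.
Final answer: No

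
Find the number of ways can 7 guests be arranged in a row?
5,040

Working:
Arrangements of 7 distinct objects: 7! = 5,040.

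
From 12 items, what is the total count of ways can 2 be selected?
C(12,2) = 12! / (2! × (12-2)!)
         = 12! / (2! × 10!)
         = 66

Answer: 66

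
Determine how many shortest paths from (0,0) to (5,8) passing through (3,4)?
525

Solution: To (3,4): C(7,3)=35. From there: C(6,2)=15. Total: 525.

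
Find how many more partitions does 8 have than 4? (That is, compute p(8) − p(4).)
17
Pentagonal recurrence p(n) = p(n−1) + p(n−2) − p(n−5) − p(n−7) + …: p(8) = p(7) + p(6) − p(3) − p(1) = 15 + 11 − 3 − 1 = 22.
p(4) = p(3) + p(2) = 3 + 2 = 5.
Difference = 22 − 5 = 17.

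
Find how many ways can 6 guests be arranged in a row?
Arrangements of 6 distinct objects: 6! = 720.
Final answer: 720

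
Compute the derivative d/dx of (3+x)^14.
14(3+x)^13

Using the power rule: d/dx (3+x)^14 = 14(3+x)^{13}.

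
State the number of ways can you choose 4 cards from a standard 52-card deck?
270,725

Solution: C(52,4) = 270,725.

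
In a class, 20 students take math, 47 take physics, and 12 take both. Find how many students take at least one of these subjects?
55

|A∪B| = |A|+|B|-|A∩B| = 20+47-12 = 55.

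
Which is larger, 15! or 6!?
15!=1,307,674,368,000, 6!=720. 15! > 6!.
Final answer: 15!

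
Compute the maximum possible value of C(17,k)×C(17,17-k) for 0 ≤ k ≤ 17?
590,976,100

Working:
C(17,k)·C(17,17-k) = C(17,k)², maximised at the centre k = 8: C(17,8)² = 590,976,100.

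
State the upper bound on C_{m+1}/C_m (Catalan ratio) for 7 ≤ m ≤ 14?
C_{m+1}/C_m = 2(2m+1)/(m+2), which increases with m. Maximum at m = 14: 2·29/16 = 29/8.

Answer: 29/8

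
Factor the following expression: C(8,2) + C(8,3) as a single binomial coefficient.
C(9,3)

Working:
By Pascal's identity: C(8,2) + C(8,3) = C(9,3) = 84.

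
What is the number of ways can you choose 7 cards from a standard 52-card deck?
133,784,560

Solution: C(52,7) = 133,784,560.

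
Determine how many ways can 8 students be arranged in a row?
40,320

Working:
Arrangements of 8 distinct objects: 8! = 40,320.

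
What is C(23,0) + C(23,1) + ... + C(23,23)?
8,388,608

Working:
Sum of binomial coefficients = 2^23 = 8,388,608.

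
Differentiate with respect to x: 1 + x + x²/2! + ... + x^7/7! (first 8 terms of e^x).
1 + x + x²/2! + ... + x^6/6!

Explanation: Differentiating term by term gives the first 7 terms of e^x.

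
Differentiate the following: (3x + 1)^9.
Chain rule: 9(3x+1)^{8} × 3 = 27(3x+1)^{8}.
Final answer: 27(3x + 1)^8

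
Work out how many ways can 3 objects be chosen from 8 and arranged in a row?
336

Explanation: P(8,3) = 8!/(8-3)! = 336.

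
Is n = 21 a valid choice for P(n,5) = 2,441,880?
Yes

Explanation: P(21,5) = 21·20·19·18·17 = 2,441,880, which equals 2,441,880.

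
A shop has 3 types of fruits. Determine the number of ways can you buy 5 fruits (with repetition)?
21

Stars and bars: C(5+3-1, 5) = C(7, 5) = 21.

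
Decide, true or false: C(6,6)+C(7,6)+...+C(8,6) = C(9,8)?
False

Working:
Hockey stick identity gives Σ = C(9,7) = 36; RHS C(9,8) = 9.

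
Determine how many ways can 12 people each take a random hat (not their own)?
176,214,841
Using D(n) = (n-1)[D(n-1) + D(n-2)]:
D(12) = (12-1) × [D(11) + D(10)]
      = 11 × [14684570 + 1334961]
      = 11 × 16019531
      = 176,214,841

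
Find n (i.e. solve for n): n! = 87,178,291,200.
n! is strictly increasing. 12! = 479,001,600, 13! = 6,227,020,800, 14! = 87,178,291,200 ✓. So n = 14.
Final answer: 14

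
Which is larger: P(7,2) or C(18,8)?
C(18,8)

Explanation: P(7,2)=42, C(18,8)=43,758.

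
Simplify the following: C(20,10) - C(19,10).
92,378

C(20,10) - C(19,10) = C(19,9) = 92,378.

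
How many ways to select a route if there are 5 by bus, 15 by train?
By the addition principle: 5 + 15 = 20.
Final answer: 20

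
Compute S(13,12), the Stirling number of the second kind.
78

Solution: Using the Stirling recurrence: S(n,k) = k·S(n-1,k) + S(n-1,k-1)
S(13,12) = 12·S(12,12) + S(12,11)
         = 12·1 + 66
         = 12 + 66
         = 78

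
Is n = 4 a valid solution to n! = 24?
Yes

4! = 4·3! = 4·6 = 24, which equals 24.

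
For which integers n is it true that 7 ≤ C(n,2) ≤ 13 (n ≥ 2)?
C(4,2)=6; C(5,2)=10; C(6,2)=15. So valid n = 5.

Answer: 5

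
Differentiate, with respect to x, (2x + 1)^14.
28(2x + 1)^13
Chain rule: 14(2x+1)^{13} × 2 = 28(2x+1)^{13}.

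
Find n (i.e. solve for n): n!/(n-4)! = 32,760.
15
n!/(n-4)! = n×(n-1)×(n-2)×(n-3), a product of 4 consecutive integers ≈ (n−1.5)^4. 32,760^(1/4) + 1.5 ≈ 15.0; check n = 15: 15×14×13×12 = 32,760 ✓. So n = 15.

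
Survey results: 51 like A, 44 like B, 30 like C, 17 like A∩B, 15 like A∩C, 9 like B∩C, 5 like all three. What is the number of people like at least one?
89

Explanation: |A∪B∪C| = 51+44+30-17-15-9+5 = 89.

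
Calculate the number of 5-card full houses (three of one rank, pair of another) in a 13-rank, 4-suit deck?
3,744

Explanation: Triple rank: 13. Triple suits: C(4,3)=4. Pair rank: 12. Pair suits: C(4,2)=6. Total: 3,744.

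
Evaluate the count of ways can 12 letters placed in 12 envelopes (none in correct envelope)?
176,214,841

Explanation: Using D(n) = (n-1)[D(n-1) + D(n-2)]:
D(12) = (12-1) × [D(11) + D(10)]
      = 11 × [14684570 + 1334961]
      = 11 × 16019531
      = 176,214,841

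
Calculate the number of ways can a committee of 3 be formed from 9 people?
C(9,3) = 9! / (3! × (9-3)!)
         = 9! / (3! × 6!)
         = 84
Final answer: 84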